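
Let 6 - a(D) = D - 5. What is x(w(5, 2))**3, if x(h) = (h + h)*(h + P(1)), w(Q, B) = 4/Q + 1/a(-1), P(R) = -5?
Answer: -2243460712571/5832000000 ≈ -384.68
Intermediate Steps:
a(D) = 11 - D (a(D) = 6 - (D - 5) = 6 - (-5 + D) = 6 + (5 - D) = 11 - D)
w(Q, B) = 1/12 + 4/Q (w(Q, B) = 4/Q + 1/(11 - 1*(-1)) = 4/Q + 1/(11 + 1) = 4/Q + 1/12 = 1/12 + 4/Q)
x(h) = 2*h*(-5 + h) (x(h) = (h + h)*(h - 5) = (2*h)*(-5 + h) = 2*h*(-5 + h))
x(w(5, 2))**3 = (2*((1/12)*(48 + 5)/5)*(-5 + (1/12)*(48 + 5)/5))**3 = (2*((1/12)*(1/5)*53)*(-5 + (1/12)*(1/5)*53))**3 = (2*(53/60)*(-5 + 53/60))**3 = (2*(53/60)*(-247/60))**3 = (-13091/1800)**3 = -2243460712571/5832000000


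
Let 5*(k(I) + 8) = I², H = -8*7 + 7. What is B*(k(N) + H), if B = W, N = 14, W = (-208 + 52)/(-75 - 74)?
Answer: -13884/745 ≈ -18.636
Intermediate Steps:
W = 156/149 (W = -156/(-149) = -156*(-1/149) = 156/149 ≈ 1.0470)
H = -49 (H = -56 + 7 = -49)
B = 156/149 ≈ 1.0470
k(I) = -8 + I²/5
B*(k(N) + H) = 156*((-8 + (⅕)*14²) - 49)/149 = 156*((-8 + (⅕)*196) - 49)/149 = 156*((-8 + 196/5) - 49)/149 = 156*(156/5 - 49)/149 = (156/149)*(-89/5) = -13884/745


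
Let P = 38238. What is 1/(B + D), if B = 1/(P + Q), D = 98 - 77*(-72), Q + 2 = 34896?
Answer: 73132/412610745 ≈ 0.00017724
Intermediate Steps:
Q = 34894 (Q = -2 + 34896 = 34894)
D = 5642 (D = 98 + 5544 = 5642)
B = 1/73132 (B = 1/(38238 + 34894) = 1/73132 ≈ 1.3674e-5)
1/(B + D) = 1/(1/73132 + 5642) = 1/(412610745/73132) = 73132/412610745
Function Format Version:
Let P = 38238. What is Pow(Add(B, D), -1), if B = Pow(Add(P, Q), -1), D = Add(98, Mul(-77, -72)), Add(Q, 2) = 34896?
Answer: Rational(73132, 412610745) ≈ 0.00017724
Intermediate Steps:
Q = 34894 (Q = Add(-2, 34896) = 34894)
D = 5642 (D = Add(98, 5544) = 5642)
B = Rational(1, 73132) (B = Pow(Add(38238, 34894), -1) = Pow(73132, -1) = Rational(1, 73132) ≈ 1.3674e-5)
Pow(Add(B, D), -1) = Pow(Add(Rational(1, 73132), 5642), -1) = Pow(Rational(412610745, 73132), -1) = Rational(73132, 412610745)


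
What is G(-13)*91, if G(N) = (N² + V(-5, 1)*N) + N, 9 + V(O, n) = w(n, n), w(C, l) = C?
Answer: 23660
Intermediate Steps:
V(O, n) = -9 + n
G(N) = N² - 7*N (G(N) = (N² + (-9 + 1)*N) + N = (N² - 8*N) + N = N² - 7*N)
G(-13)*91 = -13*(-7 - 13)*91 = -13*(-20)*91 = 260*91 = 23660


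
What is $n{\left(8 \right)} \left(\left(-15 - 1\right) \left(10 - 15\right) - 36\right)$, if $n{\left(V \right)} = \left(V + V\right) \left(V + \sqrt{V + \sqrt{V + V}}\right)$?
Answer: $5632 + 1408 \sqrt{3} \approx 8070.7$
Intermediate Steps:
$n{\left(V \right)} = 2 V \left(V + \sqrt{V + \sqrt{2} \sqrt{V}}\right)$ ($n{\left(V \right)} = 2 V \left(V + \sqrt{V + \sqrt{2 V}}\right) = 2 V \left(V + \sqrt{V + \sqrt{2} \sqrt{V}}\right)$)
$n{\left(8 \right)} \left(\left(-15 - 1\right) \left(10 - 15\right) - 36\right) = 2 \cdot 8 \left(8 + \sqrt{8 + \sqrt{2} \sqrt{8}}\right) \left(\left(-15 - 1\right) \left(10 - 15\right) - 36\right) = 2 \cdot 8 \left(8 + \sqrt{8 + \sqrt{2} \cdot 2 \sqrt{2}}\right) \left(\left(-16\right) \left(-5\right) - 36\right) = 2 \cdot 8 \left(8 + \sqrt{8 + 4}\right) \left(80 - 36\right) = 2 \cdot 8 \left(8 + \sqrt{12}\right) 44 = 2 \cdot 8 \left(8 + 2 \sqrt{3}\right) 44 = \left(128 + 32 \sqrt{3}\right) 44 = 5632 + 1408 \sqrt{3}$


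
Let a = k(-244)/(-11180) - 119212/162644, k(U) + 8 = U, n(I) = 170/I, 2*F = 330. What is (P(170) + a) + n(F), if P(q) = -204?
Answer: -763875266996/3750367335 ≈ -203.68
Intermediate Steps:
F = 165 (F = (1/2)*330 = 165)
k(U) = -8 + U
a = -80737742/113647495 (a = (-8 - 244)/(-11180) - 119212/162644 = -252*(-1/11180) - 119212*1/162644 = 63/2795 - 29803/40661 = -80737742/113647495 ≈ -0.71042)
(P(170) + a) + n(F) = (-204 - 80737742/113647495) + 170/165 = -23264826722/113647495 + 170*(1/165) = -23264826722/113647495 + 34/33 = -763875266996/3750367335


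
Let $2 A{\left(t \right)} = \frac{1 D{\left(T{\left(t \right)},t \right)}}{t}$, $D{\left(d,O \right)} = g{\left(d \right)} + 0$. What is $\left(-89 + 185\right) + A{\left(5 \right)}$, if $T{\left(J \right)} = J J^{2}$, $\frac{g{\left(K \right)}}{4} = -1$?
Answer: $\frac{478}{5} \approx 95.6$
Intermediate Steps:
$g{\left(K \right)} = -4$ ($g{\left(K \right)} = 4 \left(-1\right) = -4$)
$T{\left(J \right)} = J^{3}$
$D{\left(d,O \right)} = -4$ ($D{\left(d,O \right)} = -4 + 0 = -4$)
$A{\left(t \right)} = - \frac{2}{t}$ ($A{\left(t \right)} = \frac{1 \left(-4\right) \frac{1}{t}}{2} = \frac{\left(-4\right) \frac{1}{t}}{2} = - \frac{2}{t}$)
$\left(-89 + 185\right) + A{\left(5 \right)} = \left(-89 + 185\right) - \frac{2}{5} = 96 - \frac{2}{5} = \frac{478}{5}$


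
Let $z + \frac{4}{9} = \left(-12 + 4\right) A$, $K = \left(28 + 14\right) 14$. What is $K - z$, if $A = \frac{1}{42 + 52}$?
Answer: $\frac{248948}{423} \approx 588.53$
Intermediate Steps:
$A = \frac{1}{94} \approx 0.010638$
$K = 588$ ($K = 42 \cdot 14 = 588$)
$z = - \frac{224}{423}$ ($z = - \frac{4}{9} + \left(-12 + 4\right) \frac{1}{94} = - \frac{4}{9} - \frac{4}{47} = - \frac{224}{423} \approx -0.52955$)
$K - z = 588 - - \frac{224}{423} = 588 + \frac{224}{423} = \frac{248948}{423}$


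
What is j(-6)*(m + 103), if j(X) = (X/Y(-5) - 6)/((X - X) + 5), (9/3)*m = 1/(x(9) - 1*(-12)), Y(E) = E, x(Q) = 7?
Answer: -46976/475 ≈ -98.897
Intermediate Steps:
m = 1/57 (m = 1/(3*(7 - 1*(-12))) = 1/(3*(7 + 12)) = (1/3)/19 = (1/3)*(1/19) = 1/57 ≈ 0.017544)
j(X) = -6/5 - X/25 (j(X) = (X/(-5) - 6)/((X - X) + 5) = (X*(-1/5) - 6)/(0 + 5) = (-X/5 - 6)/5 = (-6 - X/5)*(1/5) = -6/5 - X/25)
j(-6)*(m + 103) = (-6/5 - 1/25*(-6))*(1/57 + 103) = (-6/5 + 6/25)*(5872/57) = -24/25*5872/57 = -46976/475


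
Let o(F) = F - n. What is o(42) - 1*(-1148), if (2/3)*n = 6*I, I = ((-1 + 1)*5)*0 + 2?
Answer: 1172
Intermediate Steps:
I = 2 (I = (0*5)*0 + 2 = 0*0 + 2 = 0 + 2 = 2)
n = 18 (n = 3*(6*2)/2 = (3/2)*12 = 18)
o(F) = -18 + F (o(F) = F - 1*18 = F - 18 = -18 + F)
o(42) - 1*(-1148) = (-18 + 42) - 1*(-1148) = 24 + 1148 = 1172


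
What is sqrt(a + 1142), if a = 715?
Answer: sqrt(1857) ≈ 43.093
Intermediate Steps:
sqrt(a + 1142) = sqrt(715 + 1142) = sqrt(1857)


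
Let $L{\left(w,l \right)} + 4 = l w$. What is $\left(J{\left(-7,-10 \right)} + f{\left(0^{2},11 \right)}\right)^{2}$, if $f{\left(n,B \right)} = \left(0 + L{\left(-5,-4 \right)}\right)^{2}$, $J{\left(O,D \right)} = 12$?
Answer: $71824$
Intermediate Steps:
$L{\left(w,l \right)} = -4 + l w$
$f{\left(n,B \right)} = 256$ ($f{\left(n,B \right)} = \left(0 - -16\right)^{2} = \left(0 + \left(-4 + 20\right)\right)^{2} = \left(0 + 16\right)^{2} = 16^{2} = 256$)
$\left(J{\left(-7,-10 \right)} + f{\left(0^{2},11 \right)}\right)^{2} = \left(12 + 256\right)^{2} = 268^{2} = 71824$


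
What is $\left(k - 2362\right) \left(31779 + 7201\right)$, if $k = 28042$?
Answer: $1001006400$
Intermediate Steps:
$\left(k - 2362\right) \left(31779 + 7201\right) = \left(28042 - 2362\right) \left(31779 + 7201\right) = 25680 \cdot 38980 = 1001006400$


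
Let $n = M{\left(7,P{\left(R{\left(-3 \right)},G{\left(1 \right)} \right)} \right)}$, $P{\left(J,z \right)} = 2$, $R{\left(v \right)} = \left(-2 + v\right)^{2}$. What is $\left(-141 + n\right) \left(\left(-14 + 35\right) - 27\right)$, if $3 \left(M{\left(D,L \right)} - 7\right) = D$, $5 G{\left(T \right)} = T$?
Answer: $790$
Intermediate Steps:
$G{\left(T \right)} = \frac{T}{5}$
$M{\left(D,L \right)} = 7 + \frac{D}{3}$
$n = \frac{28}{3}$ ($n = 7 + \frac{1}{3} \cdot 7 = 7 + \frac{7}{3} = \frac{28}{3} \approx 9.3333$)
$\left(-141 + n\right) \left(\left(-14 + 35\right) - 27\right) = \left(-141 + \frac{28}{3}\right) \left(\left(-14 + 35\right) - 27\right) = - \frac{395 \left(21 - 27\right)}{3} = \left(- \frac{395}{3}\right) \left(-6\right) = 790$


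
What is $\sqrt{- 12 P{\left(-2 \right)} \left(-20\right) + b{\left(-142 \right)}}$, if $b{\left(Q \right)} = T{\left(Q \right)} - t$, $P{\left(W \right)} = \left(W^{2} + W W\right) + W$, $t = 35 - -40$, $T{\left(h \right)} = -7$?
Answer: $\sqrt{1358} \approx 36.851$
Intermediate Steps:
$t = 75$ ($t = 35 + 40 = 75$)
$P{\left(W \right)} = W + 2 W^{2}$ ($P{\left(W \right)} = \left(W^{2} + W^{2}\right) + W = 2 W^{2} + W = W + 2 W^{2}$)
$b{\left(Q \right)} = -82$ ($b{\left(Q \right)} = -7 - 75 = -82$)
$\sqrt{- 12 P{\left(-2 \right)} \left(-20\right) + b{\left(-142 \right)}} = \sqrt{- 12 \left(- 2 \left(1 + 2 \left(-2\right)\right)\right) \left(-20\right) - 82} = \sqrt{- 12 \left(- 2 \left(1 - 4\right)\right) \left(-20\right) - 82} = \sqrt{- 12 \left(\left(-2\right) \left(-3\right)\right) \left(-20\right) - 82} = \sqrt{\left(-12\right) 6 \left(-20\right) - 82} = \sqrt{\left(-72\right) \left(-20\right) - 82} = \sqrt{1440 - 82} = \sqrt{1358}$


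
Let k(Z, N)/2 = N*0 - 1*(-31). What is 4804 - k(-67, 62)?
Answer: 4742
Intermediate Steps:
k(Z, N) = 62 (k(Z, N) = 2*(N*0 - 1*(-31)) = 2*(0 + 31) = 2*31 = 62)
4804 - k(-67, 62) = 4804 - 1*62 = 4804 - 62 = 4742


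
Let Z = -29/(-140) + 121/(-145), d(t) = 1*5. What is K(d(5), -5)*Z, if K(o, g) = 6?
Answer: -7641/2030 ≈ -3.7640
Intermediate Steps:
d(t) = 5
Z = -2547/4060 (Z = -29*(-1/140) + 121*(-1/145) = 29/140 - 121/145 = -2547/4060 ≈ -0.62734)
K(d(5), -5)*Z = 6*(-2547/4060) = -7641/2030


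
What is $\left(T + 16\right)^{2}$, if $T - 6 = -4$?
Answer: $324$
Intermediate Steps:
$T = 2$ ($T = 6 - 4 = 2$)
$\left(T + 16\right)^{2} = \left(2 + 16\right)^{2} = 18^{2} = 324$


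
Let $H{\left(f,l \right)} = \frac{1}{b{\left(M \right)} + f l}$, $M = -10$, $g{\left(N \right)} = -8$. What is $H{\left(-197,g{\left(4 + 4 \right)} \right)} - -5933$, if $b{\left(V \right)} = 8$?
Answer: $\frac{9397873}{1584} \approx 5933.0$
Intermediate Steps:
$H{\left(f,l \right)} = \frac{1}{8 + f l}$
$H{\left(-197,g{\left(4 + 4 \right)} \right)} - -5933 = \frac{1}{8 - -1576} - -5933 = \frac{1}{8 + 1576} + 5933 = \frac{1}{1584} + 5933 = \frac{9397873}{1584}$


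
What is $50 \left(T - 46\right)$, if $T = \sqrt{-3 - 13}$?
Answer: $-2300 + 200 i \approx -2300.0 + 200.0 i$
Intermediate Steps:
$T = 4 i$ ($T = \sqrt{-16} = 4 i \approx 4.0 i$)
$50 \left(T - 46\right) = 50 \left(4 i - 46\right) = 50 \left(-46 + 4 i\right) = -2300 + 200 i$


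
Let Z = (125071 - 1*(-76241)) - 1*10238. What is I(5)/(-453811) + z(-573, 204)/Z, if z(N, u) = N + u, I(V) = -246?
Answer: -120452055/86711483014 ≈ -0.0013891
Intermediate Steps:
Z = 191074 (Z = (125071 + 76241) - 10238 = 201312 - 10238 = 191074)
I(5)/(-453811) + z(-573, 204)/Z = -246/(-453811) + (-573 + 204)/191074 = -246*(-1/453811) - 369*1/191074 = 246/453811 - 369/191074 = -120452055/86711483014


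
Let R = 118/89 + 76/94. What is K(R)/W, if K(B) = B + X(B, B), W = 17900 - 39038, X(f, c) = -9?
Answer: 9573/29473418 ≈ 0.00032480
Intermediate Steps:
W = -21138
R = 8928/4183 (R = 118*(1/89) + 76*(1/94) = 118/89 + 38/47 = 8928/4183 ≈ 2.1344)
K(B) = -9 + B (K(B) = B - 9 = -9 + B)
K(R)/W = (-9 + 8928/4183)/(-21138) = -28719/4183*(-1/21138) = 9573/29473418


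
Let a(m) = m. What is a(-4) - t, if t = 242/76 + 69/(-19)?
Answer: -135/38 ≈ -3.5526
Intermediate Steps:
t = -17/38 (t = 242*(1/76) + 69*(-1/19) = 121/38 - 69/19 = -17/38 ≈ -0.44737)
a(-4) - t = -4 - 1*(-17/38) = -4 + 17/38 = -135/38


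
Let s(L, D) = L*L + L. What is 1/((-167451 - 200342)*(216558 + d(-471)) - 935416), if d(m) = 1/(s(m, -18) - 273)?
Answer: -221097/17610254869313063 ≈ -1.2555e-11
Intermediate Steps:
s(L, D) = L + L² (s(L, D) = L² + L = L + L²)
d(m) = 1/(-273 + m*(1 + m)) (d(m) = 1/(m*(1 + m) - 273) = 1/(-273 + m*(1 + m)))
1/((-167451 - 200342)*(216558 + d(-471)) - 935416) = 1/((-167451 - 200342)*(216558 + 1/(-273 - 471*(1 - 471))) - 935416) = 1/(-367793*(216558 + 1/(-273 - 471*(-470))) - 935416) = 1/(-367793*(216558 + 1/(-273 + 221370)) - 935416) = 1/(-367793*(216558 + 1/221097) - 935416) = 1/(-367793*47880324127/221097 - 935416) = 1/(-17610048051641711/221097 - 935416) = 1/(-17610254869313063/221097) = -221097/17610254869313063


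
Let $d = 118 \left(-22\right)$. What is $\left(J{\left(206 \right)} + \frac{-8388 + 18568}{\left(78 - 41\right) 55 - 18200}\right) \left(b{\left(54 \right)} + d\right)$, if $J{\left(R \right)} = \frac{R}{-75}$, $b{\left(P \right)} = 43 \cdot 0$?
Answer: $\frac{2125340008}{242475} \approx 8765.2$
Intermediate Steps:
$b{\left(P \right)} = 0$
$d = -2596$
$J{\left(R \right)} = - \frac{R}{75}$ ($J{\left(R \right)} = R \left(- \frac{1}{75}\right) = - \frac{R}{75}$)
$\left(J{\left(206 \right)} + \frac{-8388 + 18568}{\left(78 - 41\right) 55 - 18200}\right) \left(b{\left(54 \right)} + d\right) = \left(\left(- \frac{1}{75}\right) 206 + \frac{-8388 + 18568}{\left(78 - 41\right) 55 - 18200}\right) \left(0 - 2596\right) = \left(- \frac{206}{75} + \frac{10180}{37 \cdot 55 - 18200}\right) \left(-2596\right) = \left(- \frac{206}{75} + \frac{10180}{2035 - 18200}\right) \left(-2596\right) = \left(- \frac{206}{75} + \frac{10180}{-16165}\right) \left(-2596\right) = \left(- \frac{206}{75} + 10180 \left(- \frac{1}{16165}\right)\right) \left(-2596\right) = \left(- \frac{206}{75} - \frac{2036}{3233}\right) \left(-2596\right) = \left(- \frac{818698}{242475}\right) \left(-2596\right) = \frac{2125340008}{242475}$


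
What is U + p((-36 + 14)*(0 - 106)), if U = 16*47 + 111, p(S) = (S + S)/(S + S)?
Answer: 864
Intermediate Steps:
p(S) = 1 (p(S) = (2*S)/((2*S)) = (2*S)*(1/(2*S)) = 1)
U = 863 (U = 752 + 111 = 863)
U + p((-36 + 14)*(0 - 106)) = 863 + 1 = 864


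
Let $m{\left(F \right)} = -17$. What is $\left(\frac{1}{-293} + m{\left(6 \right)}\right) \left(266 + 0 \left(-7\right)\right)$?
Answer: $- \frac{1325212}{293} \approx -4522.9$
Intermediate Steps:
$\left(\frac{1}{-293} + m{\left(6 \right)}\right) \left(266 + 0 \left(-7\right)\right) = \left(\frac{1}{-293} - 17\right) \left(266 + 0 \left(-7\right)\right) = \left(- \frac{1}{293} - 17\right) \left(266 + 0\right) = \left(- \frac{4982}{293}\right) 266 = - \frac{1325212}{293}$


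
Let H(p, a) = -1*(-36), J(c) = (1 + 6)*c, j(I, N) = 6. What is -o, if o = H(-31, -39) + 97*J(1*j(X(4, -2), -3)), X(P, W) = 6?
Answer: -4110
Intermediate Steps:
J(c) = 7*c
H(p, a) = 36
o = 4110 (o = 36 + 97*(7*(1*6)) = 36 + 97*(7*6) = 36 + 97*42 = 36 + 4074 = 4110)
-o = -1*4110 = -4110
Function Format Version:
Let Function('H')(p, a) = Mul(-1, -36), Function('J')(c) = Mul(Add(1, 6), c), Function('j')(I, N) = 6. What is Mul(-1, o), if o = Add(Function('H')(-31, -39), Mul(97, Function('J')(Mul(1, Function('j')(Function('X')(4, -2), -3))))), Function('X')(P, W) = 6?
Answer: -4110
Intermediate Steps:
Function('J')(c) = Mul(7, c)
Function('H')(p, a) = 36
o = 4110 (o = Add(36, Mul(97, Mul(7, Mul(1, 6)))) = Add(36, Mul(97, Mul(7, 6))) = Add(36, Mul(97, 42)) = Add(36, 4074) = 4110)
Mul(-1, o) = Mul(-1, 4110) = -4110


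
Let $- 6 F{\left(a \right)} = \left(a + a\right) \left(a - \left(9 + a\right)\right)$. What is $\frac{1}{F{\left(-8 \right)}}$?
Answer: $- \frac{1}{24} \approx -0.041667$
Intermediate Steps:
$F{\left(a \right)} = 3 a$ ($F{\left(a \right)} = - \frac{\left(a + a\right) \left(a - \left(9 + a\right)\right)}{6} = - \frac{2 a \left(-9\right)}{6} = - \frac{\left(-18\right) a}{6} = 3 a$)
$\frac{1}{F{\left(-8 \right)}} = \frac{1}{3 \left(-8\right)} = \frac{1}{-24} = - \frac{1}{24}$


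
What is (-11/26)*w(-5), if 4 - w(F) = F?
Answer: -99/26 ≈ -3.8077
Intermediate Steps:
w(F) = 4 - F
(-11/26)*w(-5) = (-11/26)*(4 - 1*(-5)) = (-11*1/26)*(4 + 5) = -11/26*9 = -99/26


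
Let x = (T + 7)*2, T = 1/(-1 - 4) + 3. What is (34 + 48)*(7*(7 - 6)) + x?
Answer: 2968/5 ≈ 593.60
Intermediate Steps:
T = 14/5 (T = 1/(-5) + 3 = -1/5 + 3 = 14/5 ≈ 2.8000)
x = 98/5 (x = (14/5 + 7)*2 = (49/5)*2 = 98/5 ≈ 19.600)
(34 + 48)*(7*(7 - 6)) + x = (34 + 48)*(7*(7 - 6)) + 98/5 = 82*(7*1) + 98/5 = 82*7 + 98/5 = 574 + 98/5 = 2968/5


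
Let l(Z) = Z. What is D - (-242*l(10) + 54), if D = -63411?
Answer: -61045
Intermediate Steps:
D - (-242*l(10) + 54) = -63411 - (-242*10 + 54) = -63411 - (-2420 + 54) = -63411 - 1*(-2366) = -63411 + 2366 = -61045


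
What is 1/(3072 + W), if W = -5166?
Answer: -1/2094 ≈ -0.00047755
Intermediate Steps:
1/(3072 + W) = 1/(3072 - 5166) = 1/(-2094) = -1/2094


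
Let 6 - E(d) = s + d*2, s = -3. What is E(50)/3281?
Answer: -91/3281 ≈ -0.027735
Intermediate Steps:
E(d) = 9 - 2*d (E(d) = 6 - (-3 + d*2) = 6 - (-3 + 2*d) = 6 + (3 - 2*d) = 9 - 2*d)
E(50)/3281 = (9 - 2*50)/3281 = (9 - 100)*(1/3281) = -91*1/3281 = -91/3281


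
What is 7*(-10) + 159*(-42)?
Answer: -6748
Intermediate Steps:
7*(-10) + 159*(-42) = -70 - 6678 = -6748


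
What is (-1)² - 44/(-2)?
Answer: 23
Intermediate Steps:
(-1)² - 44/(-2) = 1 - 44*(-½) = 1 + 22 = 23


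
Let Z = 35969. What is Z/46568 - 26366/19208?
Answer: -67114917/111809768 ≈ -0.60026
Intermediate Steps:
Z/46568 - 26366/19208 = 35969/46568 - 26366/19208 = 35969*(1/46568) - 26366*1/19208 = 35969/46568 - 13183/9604 = -67114917/111809768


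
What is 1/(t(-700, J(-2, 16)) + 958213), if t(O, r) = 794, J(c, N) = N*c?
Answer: 1/959007 ≈ 1.0427e-6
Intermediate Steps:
1/(t(-700, J(-2, 16)) + 958213) = 1/(794 + 958213) = 1/959007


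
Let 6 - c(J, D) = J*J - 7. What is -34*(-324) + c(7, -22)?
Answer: 10980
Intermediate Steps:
c(J, D) = 13 - J² (c(J, D) = 6 - (J*J - 7) = 6 - (J² - 7) = 6 - (-7 + J²) = 6 + (7 - J²) = 13 - J²)
-34*(-324) + c(7, -22) = -34*(-324) + (13 - 1*7²) = 11016 + (13 - 1*49) = 11016 + (13 - 49) = 11016 - 36 = 10980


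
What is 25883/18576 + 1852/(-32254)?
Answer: 400213765/299575152 ≈ 1.3359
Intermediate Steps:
25883/18576 + 1852/(-32254) = 25883*(1/18576) + 1852*(-1/32254) = 25883/18576 - 926/16127 = 400213765/299575152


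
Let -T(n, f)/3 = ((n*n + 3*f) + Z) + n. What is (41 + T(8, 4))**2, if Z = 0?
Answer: 44521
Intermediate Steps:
T(n, f) = -9*f - 3*n - 3*n**2 (T(n, f) = -3*(((n*n + 3*f) + 0) + n) = -3*(((n**2 + 3*f) + 0) + n) = -3*((n**2 + 3*f) + n) = -3*(n + n**2 + 3*f) = -9*f - 3*n - 3*n**2)
(41 + T(8, 4))**2 = (41 + (-9*4 - 3*8 - 3*8**2))**2 = (41 + (-36 - 24 - 3*64))**2 = (41 + (-36 - 24 - 192))**2 = (41 - 252)**2 = (-211)**2 = 44521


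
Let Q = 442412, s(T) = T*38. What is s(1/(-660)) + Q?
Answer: 145995941/330 ≈ 4.4241e+5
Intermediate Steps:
s(T) = 38*T
s(1/(-660)) + Q = 38/(-660) + 442412 = 38*(-1/660) + 442412 = -19/330 + 442412 = 145995941/330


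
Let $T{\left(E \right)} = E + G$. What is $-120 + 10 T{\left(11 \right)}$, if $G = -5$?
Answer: $-60$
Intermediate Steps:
$T{\left(E \right)} = -5 + E$ ($T{\left(E \right)} = E - 5 = -5 + E$)
$-120 + 10 T{\left(11 \right)} = -120 + 10 \left(-5 + 11\right) = -120 + 10 \cdot 6 = -120 + 60 = -60$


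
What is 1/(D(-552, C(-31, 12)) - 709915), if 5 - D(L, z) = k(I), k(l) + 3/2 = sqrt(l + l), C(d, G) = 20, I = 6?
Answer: -2839634/2015880313441 + 8*sqrt(3)/2015880313441 ≈ -1.4086e-6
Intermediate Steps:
k(l) = -3/2 + sqrt(2)*sqrt(l) (k(l) = -3/2 + sqrt(l + l) = -3/2 + sqrt(2*l) = -3/2 + sqrt(2)*sqrt(l))
D(L, z) = 13/2 - 2*sqrt(3) (D(L, z) = 5 - (-3/2 + sqrt(2)*sqrt(6)) = 5 - (-3/2 + 2*sqrt(3)) = 5 + (3/2 - 2*sqrt(3)) = 13/2 - 2*sqrt(3))
1/(D(-552, C(-31, 12)) - 709915) = 1/((13/2 - 2*sqrt(3)) - 709915) = 1/(-1419817/2 - 2*sqrt(3))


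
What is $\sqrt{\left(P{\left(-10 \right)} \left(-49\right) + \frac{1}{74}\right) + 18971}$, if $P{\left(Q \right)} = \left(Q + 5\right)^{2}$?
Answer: $\frac{\sqrt{97177170}}{74} \approx 133.21$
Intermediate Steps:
$P{\left(Q \right)} = \left(5 + Q\right)^{2}$
$\sqrt{\left(P{\left(-10 \right)} \left(-49\right) + \frac{1}{74}\right) + 18971} = \sqrt{\left(\left(5 - 10\right)^{2} \left(-49\right) + \frac{1}{74}\right) + 18971} = \sqrt{\left(\left(-5\right)^{2} \left(-49\right) + \frac{1}{74}\right) + 18971} = \sqrt{\left(25 \left(-49\right) + \frac{1}{74}\right) + 18971} = \sqrt{\left(-1225 + \frac{1}{74}\right) + 18971} = \sqrt{- \frac{90649}{74} + 18971} = \sqrt{\frac{1313205}{74}} = \frac{\sqrt{97177170}}{74}$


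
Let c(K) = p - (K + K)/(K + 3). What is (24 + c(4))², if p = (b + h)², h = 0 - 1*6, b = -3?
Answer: 528529/49 ≈ 10786.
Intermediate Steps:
h = -6 (h = 0 - 6 = -6)
p = 81 (p = (-3 - 6)² = (-9)² = 81)
c(K) = 81 - 2*K/(3 + K) (c(K) = 81 - (K + K)/(K + 3) = 81 - 2*K/(3 + K))
(24 + c(4))² = (24 + (243 + 79*4)/(3 + 4))² = (24 + (243 + 316)/7)² = (24 + (⅐)*559)² = (24 + 559/7)² = (727/7)² = 528529/49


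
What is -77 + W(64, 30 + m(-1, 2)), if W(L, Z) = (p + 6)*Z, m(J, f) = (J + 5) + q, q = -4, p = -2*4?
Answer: -137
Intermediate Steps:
p = -8
m(J, f) = 1 + J (m(J, f) = (J + 5) - 4 = (5 + J) - 4 = 1 + J)
W(L, Z) = -2*Z (W(L, Z) = (-8 + 6)*Z = -2*Z)
-77 + W(64, 30 + m(-1, 2)) = -77 - 2*(30 + (1 - 1)) = -77 - 2*(30 + 0) = -77 - 2*30 = -77 - 60 = -137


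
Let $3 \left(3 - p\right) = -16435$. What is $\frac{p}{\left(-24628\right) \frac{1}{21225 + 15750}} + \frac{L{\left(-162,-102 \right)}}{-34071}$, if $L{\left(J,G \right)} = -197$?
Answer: $- \frac{1726310770396}{209775147} \approx -8229.3$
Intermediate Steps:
$p = \frac{16444}{3}$ ($p = 3 - - \frac{16435}{3} = 3 + \frac{16435}{3} = \frac{16444}{3} \approx 5481.3$)
$\frac{p}{\left(-24628\right) \frac{1}{21225 + 15750}} + \frac{L{\left(-162,-102 \right)}}{-34071} = \frac{16444}{3 \left(- \frac{24628}{21225 + 15750}\right)} - \frac{197}{-34071} = \frac{16444}{3 \left(- \frac{24628}{36975}\right)} - - \frac{197}{34071} = \frac{16444}{3 \left(\left(-24628\right) \frac{1}{36975}\right)} + \frac{197}{34071} = \frac{16444}{3 \left(- \frac{24628}{36975}\right)} + \frac{197}{34071} = \frac{16444}{3} \left(- \frac{36975}{24628}\right) + \frac{197}{34071} = - \frac{50668075}{6157} + \frac{197}{34071} = - \frac{1726310770396}{209775147}$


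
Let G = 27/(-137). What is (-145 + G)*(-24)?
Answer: 477408/137 ≈ 3484.7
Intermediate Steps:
G = -27/137 (G = 27*(-1/137) = -27/137 ≈ -0.19708)
(-145 + G)*(-24) = (-145 - 27/137)*(-24) = -19892/137*(-24) = 477408/137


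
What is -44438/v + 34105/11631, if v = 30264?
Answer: 28627519/19555588 ≈ 1.4639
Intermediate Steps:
-44438/v + 34105/11631 = -44438/30264 + 34105/11631 = -44438*1/30264 + 34105*(1/11631) = -22219/15132 + 34105/11631 = 28627519/19555588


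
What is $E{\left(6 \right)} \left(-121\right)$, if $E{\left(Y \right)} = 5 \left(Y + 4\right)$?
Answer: $-6050$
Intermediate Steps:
$E{\left(Y \right)} = 20 + 5 Y$ ($E{\left(Y \right)} = 5 \left(4 + Y\right) = 20 + 5 Y$)
$E{\left(6 \right)} \left(-121\right) = \left(20 + 5 \cdot 6\right) \left(-121\right) = \left(20 + 30\right) \left(-121\right) = 50 \left(-121\right) = -6050$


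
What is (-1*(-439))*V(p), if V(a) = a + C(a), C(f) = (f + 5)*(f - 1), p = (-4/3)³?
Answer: -3594971/729 ≈ -4931.4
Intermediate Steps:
p = -64/27 (p = (-4*⅓)³ = (-4/3)³ = -64/27 ≈ -2.3704)
C(f) = (-1 + f)*(5 + f) (C(f) = (5 + f)*(-1 + f) = (-1 + f)*(5 + f))
V(a) = -5 + a² + 5*a (V(a) = a + (-5 + a² + 4*a) = -5 + a² + 5*a)
(-1*(-439))*V(p) = (-1*(-439))*(-5 + (-64/27)² + 5*(-64/27)) = 439*(-5 + 4096/729 - 320/27) = 439*(-8189/729) = -3594971/729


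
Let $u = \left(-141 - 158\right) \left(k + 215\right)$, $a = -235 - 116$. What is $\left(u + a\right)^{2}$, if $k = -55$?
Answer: $2322372481$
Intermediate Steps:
$a = -351$
$u = -47840$ ($u = \left(-141 - 158\right) \left(-55 + 215\right) = \left(-299\right) 160 = -47840$)
$\left(u + a\right)^{2} = \left(-47840 - 351\right)^{2} = \left(-48191\right)^{2} = 2322372481$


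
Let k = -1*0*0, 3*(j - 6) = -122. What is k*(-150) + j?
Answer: -104/3 ≈ -34.667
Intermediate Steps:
j = -104/3 (j = 6 + (⅓)*(-122) = 6 - 122/3 = -104/3 ≈ -34.667)
k = 0 (k = 0*0 = 0)
k*(-150) + j = 0*(-150) - 104/3 = 0 - 104/3 = -104/3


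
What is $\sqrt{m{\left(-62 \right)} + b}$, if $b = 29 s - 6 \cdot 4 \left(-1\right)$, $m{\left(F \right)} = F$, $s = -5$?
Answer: $i \sqrt{183} \approx 13.528 i$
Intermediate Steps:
$b = -121$ ($b = 29 \left(-5\right) - 6 \cdot 4 \left(-1\right) = -145 - -24 = -145 + 24 = -121$)
$\sqrt{m{\left(-62 \right)} + b} = \sqrt{-62 - 121} = \sqrt{-183} = i \sqrt{183}$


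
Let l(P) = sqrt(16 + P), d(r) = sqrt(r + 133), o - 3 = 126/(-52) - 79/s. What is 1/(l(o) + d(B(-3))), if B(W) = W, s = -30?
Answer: 195/(sqrt(730470) + 195*sqrt(130)) ≈ 0.063352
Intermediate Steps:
o = 626/195 (o = 3 + (126/(-52) - 79/(-30)) = 3 + (126*(-1/52) - 79*(-1/30)) = 3 + (-63/26 + 79/30) = 3 + 41/195 = 626/195 ≈ 3.2103)
d(r) = sqrt(133 + r)
1/(l(o) + d(B(-3))) = 1/(sqrt(16 + 626/195) + sqrt(133 - 3)) = 1/(sqrt(3746/195) + sqrt(130)) = 1/(sqrt(730470)/195 + sqrt(130)) = 1/(sqrt(130) + sqrt(730470)/195)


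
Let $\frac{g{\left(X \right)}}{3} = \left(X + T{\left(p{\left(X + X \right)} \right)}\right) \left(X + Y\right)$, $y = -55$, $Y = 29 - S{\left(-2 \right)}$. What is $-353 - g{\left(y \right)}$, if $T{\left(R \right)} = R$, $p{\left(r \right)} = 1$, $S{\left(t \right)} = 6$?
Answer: $-5537$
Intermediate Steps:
$Y = 23$ ($Y = 29 - 6 = 23$)
$g{\left(X \right)} = 3 \left(1 + X\right) \left(23 + X\right)$ ($g{\left(X \right)} = 3 \left(X + 1\right) \left(X + 23\right) = 3 \left(1 + X\right) \left(23 + X\right)$)
$-353 - g{\left(y \right)} = -353 - \left(69 + 3 \left(-55\right)^{2} + 72 \left(-55\right)\right) = -353 - \left(69 + 3 \cdot 3025 - 3960\right) = -353 - \left(69 + 9075 - 3960\right) = -353 - 5184 = -5537$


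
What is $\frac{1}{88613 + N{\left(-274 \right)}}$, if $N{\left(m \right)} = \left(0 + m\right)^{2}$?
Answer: $\frac{1}{163689} \approx 6.1091 \cdot 10^{-6}$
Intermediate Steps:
$N{\left(m \right)} = m^{2}$
$\frac{1}{88613 + N{\left(-274 \right)}} = \frac{1}{88613 + \left(-274\right)^{2}} = \frac{1}{88613 + 75076} = \frac{1}{163689}$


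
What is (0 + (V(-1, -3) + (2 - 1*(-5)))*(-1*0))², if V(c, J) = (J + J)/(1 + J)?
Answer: 0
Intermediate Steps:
V(c, J) = 2*J/(1 + J) (V(c, J) = (2*J)/(1 + J) = 2*J/(1 + J))
(0 + (V(-1, -3) + (2 - 1*(-5)))*(-1*0))² = (0 + (2*(-3)/(1 - 3) + (2 - 1*(-5)))*(-1*0))² = (0 + (2*(-3)/(-2) + (2 + 5))*0)² = (0 + (2*(-3)*(-½) + 7)*0)² = (0 + (3 + 7)*0)² = (0 + 10*0)² = (0 + 0)² = 0² = 0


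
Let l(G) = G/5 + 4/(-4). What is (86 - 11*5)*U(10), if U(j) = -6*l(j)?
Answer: -186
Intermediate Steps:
l(G) = -1 + G/5 (l(G) = G*(⅕) + 4*(-¼) = G/5 - 1 = -1 + G/5)
U(j) = 6 - 6*j/5 (U(j) = -6*(-1 + j/5) = 6 - 6*j/5)
(86 - 11*5)*U(10) = (86 - 11*5)*(6 - 6/5*10) = (86 - 55)*(6 - 12) = 31*(-6) = -186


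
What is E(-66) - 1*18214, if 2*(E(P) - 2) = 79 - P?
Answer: -36279/2 ≈ -18140.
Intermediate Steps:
E(P) = 83/2 - P/2 (E(P) = 2 + (79 - P)/2 = 2 + (79/2 - P/2) = 83/2 - P/2)
E(-66) - 1*18214 = (83/2 - 1/2*(-66)) - 1*18214 = (83/2 + 33) - 18214 = 149/2 - 18214 = -36279/2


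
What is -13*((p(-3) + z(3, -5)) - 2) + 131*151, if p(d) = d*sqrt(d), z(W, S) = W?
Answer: 19768 + 39*I*sqrt(3) ≈ 19768.0 + 67.55*I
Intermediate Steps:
p(d) = d**(3/2)
-13*((p(-3) + z(3, -5)) - 2) + 131*151 = -13*(((-3)**(3/2) + 3) - 2) + 131*151 = -13*((-3*I*sqrt(3) + 3) - 2) + 19781 = -13*((3 - 3*I*sqrt(3)) - 2) + 19781 = -13*(1 - 3*I*sqrt(3)) + 19781 = (-13 + 39*I*sqrt(3)) + 19781 = 19768 + 39*I*sqrt(3)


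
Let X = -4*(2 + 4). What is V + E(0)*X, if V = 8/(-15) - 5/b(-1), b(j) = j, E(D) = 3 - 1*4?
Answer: 427/15 ≈ 28.467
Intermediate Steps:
E(D) = -1 (E(D) = 3 - 4 = -1)
X = -24 (X = -4*6 = -24)
V = 67/15 (V = 8/(-15) - 5/(-1) = 8*(-1/15) - 5*(-1) = -8/15 + 5 = 67/15 ≈ 4.4667)
V + E(0)*X = 67/15 - 1*(-24) = 67/15 + 24 = 427/15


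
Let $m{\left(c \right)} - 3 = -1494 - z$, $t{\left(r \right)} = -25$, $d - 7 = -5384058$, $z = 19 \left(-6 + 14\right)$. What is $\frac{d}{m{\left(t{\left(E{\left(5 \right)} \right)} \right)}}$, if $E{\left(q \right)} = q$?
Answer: $\frac{5384051}{1643} \approx 3277.0$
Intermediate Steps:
$z = 152$ ($z = 19 \cdot 8 = 152$)
$d = -5384051$ ($d = 7 - 5384058 = -5384051$)
$m{\left(c \right)} = -1643$ ($m{\left(c \right)} = 3 - 1646 = -1643$)
$\frac{d}{m{\left(t{\left(E{\left(5 \right)} \right)} \right)}} = - \frac{5384051}{-1643} = \left(-5384051\right) \left(- \frac{1}{1643}\right) = \frac{5384051}{1643}$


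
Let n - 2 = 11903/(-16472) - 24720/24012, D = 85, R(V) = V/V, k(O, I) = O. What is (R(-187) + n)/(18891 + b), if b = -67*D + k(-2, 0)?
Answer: 1418317/14995878192 ≈ 9.4580e-5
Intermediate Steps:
R(V) = 1
n = 281749/1136568 (n = 2 + (11903/(-16472) - 24720/24012) = 2 + (11903*(-1/16472) - 24720*1/24012) = 2 + (-11903/16472 - 2060/2001) = 2 - 1991387/1136568 = 281749/1136568 ≈ 0.24789)
b = -5697 (b = -67*85 - 2 = -5695 - 2 = -5697)
(R(-187) + n)/(18891 + b) = (1 + 281749/1136568)/(18891 - 5697) = (1418317/1136568)/13194 = (1418317/1136568)*(1/13194) = 1418317/14995878192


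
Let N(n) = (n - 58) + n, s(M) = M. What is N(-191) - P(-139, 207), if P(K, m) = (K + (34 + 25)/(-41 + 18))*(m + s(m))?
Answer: 58168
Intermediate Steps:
N(n) = -58 + 2*n (N(n) = (-58 + n) + n = -58 + 2*n)
P(K, m) = 2*m*(-59/23 + K) (P(K, m) = (K + (34 + 25)/(-41 + 18))*(m + m) = (K + 59/(-23))*(2*m) = (K + 59*(-1/23))*(2*m) = (K - 59/23)*(2*m) = (-59/23 + K)*(2*m) = 2*m*(-59/23 + K))
N(-191) - P(-139, 207) = (-58 + 2*(-191)) - 2*207*(-59 + 23*(-139))/23 = (-58 - 382) - 2*207*(-59 - 3197)/23 = -440 - 2*207*(-3256)/23 = -440 - 1*(-58608) = -440 + 58608 = 58168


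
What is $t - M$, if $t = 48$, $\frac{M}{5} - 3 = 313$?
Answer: $-1532$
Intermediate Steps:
$M = 1580$ ($M = 15 + 5 \cdot 313 = 15 + 1565 = 1580$)
$t - M = 48 - 1580 = -1532$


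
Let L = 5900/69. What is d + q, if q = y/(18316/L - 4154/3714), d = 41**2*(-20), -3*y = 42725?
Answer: -19661571856965/583657432 ≈ -33687.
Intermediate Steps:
y = -42725/3 (y = -1/3*42725 = -42725/3 ≈ -14242.)
L = 5900/69 (L = 5900*(1/69) = 5900/69 ≈ 85.507)
d = -33620 (d = 1681*(-20) = -33620)
q = -39008993125/583657432 (q = -42725/(3*(18316/(5900/69) - 4154/3714)) = -42725/(3*(18316*(69/5900) - 4154*1/3714)) = -42725/(3*(315951/1475 - 2077/1857)) = -42725/(3*583657432/2739075) = -42725/3*2739075/583657432 = -39008993125/583657432 ≈ -66.835)
d + q = -33620 - 39008993125/583657432 = -19661571856965/583657432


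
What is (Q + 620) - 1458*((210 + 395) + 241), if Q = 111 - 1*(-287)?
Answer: -1232450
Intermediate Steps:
Q = 398 (Q = 111 + 287 = 398)
(Q + 620) - 1458*((210 + 395) + 241) = (398 + 620) - 1458*((210 + 395) + 241) = 1018 - 1458*(605 + 241) = 1018 - 1458*846 = 1018 - 1233468 = -1232450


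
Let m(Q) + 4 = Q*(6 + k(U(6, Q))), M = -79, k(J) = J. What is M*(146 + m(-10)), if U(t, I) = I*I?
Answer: 72522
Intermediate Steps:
U(t, I) = I²
m(Q) = -4 + Q*(6 + Q²)
M*(146 + m(-10)) = -79*(146 + (-4 + (-10)³ + 6*(-10))) = -79*(146 + (-4 - 1000 - 60)) = -79*(146 - 1064) = -79*(-918) = 72522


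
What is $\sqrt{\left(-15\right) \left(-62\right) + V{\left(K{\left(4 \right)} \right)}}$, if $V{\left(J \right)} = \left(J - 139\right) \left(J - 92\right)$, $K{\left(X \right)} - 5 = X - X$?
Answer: $2 \sqrt{3147} \approx 112.2$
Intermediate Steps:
$K{\left(X \right)} = 5$ ($K{\left(X \right)} = 5 + \left(X - X\right) = 5 + 0 = 5$)
$V{\left(J \right)} = \left(-139 + J\right) \left(-92 + J\right)$
$\sqrt{\left(-15\right) \left(-62\right) + V{\left(K{\left(4 \right)} \right)}} = \sqrt{\left(-15\right) \left(-62\right) + \left(12788 + 5^{2} - 1155\right)} = \sqrt{930 + \left(12788 + 25 - 1155\right)} = \sqrt{930 + 11658} = \sqrt{12588} = 2 \sqrt{3147}$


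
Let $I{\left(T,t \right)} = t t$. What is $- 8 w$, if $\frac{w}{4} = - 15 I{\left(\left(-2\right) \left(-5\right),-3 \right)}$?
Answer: $4320$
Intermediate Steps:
$I{\left(T,t \right)} = t^{2}$
$w = -540$ ($w = 4 \left(- 15 \left(-3\right)^{2}\right) = 4 \left(\left(-15\right) 9\right) = 4 \left(-135\right) = -540$)
$- 8 w = \left(-8\right) \left(-540\right) = 4320$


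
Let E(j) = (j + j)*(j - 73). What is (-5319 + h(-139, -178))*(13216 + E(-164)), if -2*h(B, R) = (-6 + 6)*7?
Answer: -483773688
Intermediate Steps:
E(j) = 2*j*(-73 + j) (E(j) = (2*j)*(-73 + j) = 2*j*(-73 + j))
h(B, R) = 0 (h(B, R) = -(-6 + 6)*7/2 = -0*7 = -½*0 = 0)
(-5319 + h(-139, -178))*(13216 + E(-164)) = (-5319 + 0)*(13216 + 2*(-164)*(-73 - 164)) = -5319*(13216 + 2*(-164)*(-237)) = -5319*(13216 + 77736) = -5319*90952 = -483773688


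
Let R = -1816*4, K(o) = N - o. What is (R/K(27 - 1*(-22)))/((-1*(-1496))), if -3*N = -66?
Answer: 908/5049 ≈ 0.17984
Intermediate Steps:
N = 22 (N = -⅓*(-66) = 22)
K(o) = 22 - o
R = -7264
(R/K(27 - 1*(-22)))/((-1*(-1496))) = (-7264/(22 - (27 - 1*(-22))))/((-1*(-1496))) = -7264/(22 - (27 + 22))/1496 = -7264/(22 - 1*49)*(1/1496) = -7264/(22 - 49)*(1/1496) = -7264/(-27)*(1/1496) = -7264*(-1/27)*(1/1496) = (7264/27)*(1/1496) = 908/5049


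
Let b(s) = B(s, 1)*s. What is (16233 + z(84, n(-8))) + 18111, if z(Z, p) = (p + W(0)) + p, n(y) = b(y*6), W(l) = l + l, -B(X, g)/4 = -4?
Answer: 32808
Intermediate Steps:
B(X, g) = 16 (B(X, g) = -4*(-4) = 16)
W(l) = 2*l
b(s) = 16*s
n(y) = 96*y (n(y) = 16*(y*6) = 16*(6*y) = 96*y)
z(Z, p) = 2*p (z(Z, p) = (p + 2*0) + p = (p + 0) + p = p + p = 2*p)
(16233 + z(84, n(-8))) + 18111 = (16233 + 2*(96*(-8))) + 18111 = (16233 + 2*(-768)) + 18111 = (16233 - 1536) + 18111 = 14697 + 18111 = 32808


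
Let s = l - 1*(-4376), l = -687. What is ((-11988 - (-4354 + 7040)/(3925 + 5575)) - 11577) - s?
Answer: -129457843/4750 ≈ -27254.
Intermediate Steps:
s = 3689 (s = -687 - 1*(-4376) = -687 + 4376 = 3689)
((-11988 - (-4354 + 7040)/(3925 + 5575)) - 11577) - s = ((-11988 - (-4354 + 7040)/(3925 + 5575)) - 11577) - 1*3689 = ((-11988 - 2686/9500) - 11577) - 3689 = ((-11988 - 1*1343/4750) - 11577) - 3689 = ((-11988 - 1343/4750) - 11577) - 3689 = (-56944343/4750 - 11577) - 3689 = -111935093/4750 - 3689 = -129457843/4750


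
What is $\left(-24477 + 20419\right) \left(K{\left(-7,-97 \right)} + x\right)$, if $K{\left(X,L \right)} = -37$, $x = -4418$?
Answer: $18078390$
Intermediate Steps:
$\left(-24477 + 20419\right) \left(K{\left(-7,-97 \right)} + x\right) = \left(-24477 + 20419\right) \left(-37 - 4418\right) = \left(-4058\right) \left(-4455\right) = 18078390$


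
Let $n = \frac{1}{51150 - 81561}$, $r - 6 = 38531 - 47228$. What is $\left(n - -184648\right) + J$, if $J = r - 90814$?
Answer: $\frac{2589283772}{30411} \approx 85143.0$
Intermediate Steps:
$r = -8691$ ($r = 6 + \left(38531 - 47228\right) = 6 - 8697 = -8691$)
$n = - \frac{1}{30411}$ ($n = \frac{1}{-30411} = - \frac{1}{30411} \approx -3.2883 \cdot 10^{-5}$)
$J = -99505$ ($J = -8691 - 90814 = -99505$)
$\left(n - -184648\right) + J = \left(- \frac{1}{30411} - -184648\right) - 99505 = \left(- \frac{1}{30411} + 184648\right) - 99505 = \frac{5615330327}{30411} - 99505 = \frac{2589283772}{30411}$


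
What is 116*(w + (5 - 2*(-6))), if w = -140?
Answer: -14268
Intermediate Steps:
116*(w + (5 - 2*(-6))) = 116*(-140 + (5 - 2*(-6))) = 116*(-140 + (5 + 12)) = 116*(-140 + 17) = 116*(-123) = -14268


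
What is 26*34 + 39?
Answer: 923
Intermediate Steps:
26*34 + 39 = 884 + 39 = 923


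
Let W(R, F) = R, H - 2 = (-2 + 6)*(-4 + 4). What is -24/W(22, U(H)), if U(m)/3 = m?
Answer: -12/11 ≈ -1.0909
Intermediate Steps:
H = 2 (H = 2 + (-2 + 6)*(-4 + 4) = 2 + 4*0 = 2 + 0 = 2)
U(m) = 3*m
-24/W(22, U(H)) = -24/22 = -24*1/22 = -12/11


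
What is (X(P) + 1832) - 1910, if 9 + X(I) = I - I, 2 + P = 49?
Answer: -87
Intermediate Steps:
P = 47 (P = -2 + 49 = 47)
X(I) = -9 (X(I) = -9 + (I - I) = -9 + 0 = -9)
(X(P) + 1832) - 1910 = (-9 + 1832) - 1910 = 1823 - 1910 = -87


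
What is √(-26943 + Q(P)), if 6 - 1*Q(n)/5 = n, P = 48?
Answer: 3*I*√3017 ≈ 164.78*I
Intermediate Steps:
Q(n) = 30 - 5*n
√(-26943 + Q(P)) = √(-26943 + (30 - 5*48)) = √(-26943 + (30 - 240)) = √(-26943 - 210) = √(-27153) = 3*I*√3017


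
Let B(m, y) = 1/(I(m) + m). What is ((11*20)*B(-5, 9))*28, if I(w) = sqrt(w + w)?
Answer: -880 - 176*I*sqrt(10) ≈ -880.0 - 556.56*I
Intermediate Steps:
I(w) = sqrt(2)*sqrt(w) (I(w) = sqrt(2*w) = sqrt(2)*sqrt(w))
B(m, y) = 1/(m + sqrt(2)*sqrt(m)) (B(m, y) = 1/(sqrt(2)*sqrt(m) + m) = 1/(m + sqrt(2)*sqrt(m)))
((11*20)*B(-5, 9))*28 = ((11*20)/(-5 + sqrt(2)*sqrt(-5)))*28 = (220/(-5 + sqrt(2)*(I*sqrt(5))))*28 = (220/(-5 + I*sqrt(10)))*28 = 6160/(-5 + I*sqrt(10))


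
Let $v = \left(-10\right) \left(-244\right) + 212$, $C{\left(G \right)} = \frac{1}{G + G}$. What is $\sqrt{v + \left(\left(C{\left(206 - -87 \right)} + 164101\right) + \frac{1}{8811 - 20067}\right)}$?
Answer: $\frac{\sqrt{453437128559962218}}{1649004} \approx 408.35$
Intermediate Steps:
$C{\left(G \right)} = \frac{1}{2 G}$
$v = 2652$ ($v = 2440 + 212 = 2652$)
$\sqrt{v + \left(\left(C{\left(206 - -87 \right)} + 164101\right) + \frac{1}{8811 - 20067}\right)} = \sqrt{2652 + \left(\left(\frac{1}{2 \left(206 - -87\right)} + 164101\right) + \frac{1}{8811 - 20067}\right)} = \sqrt{2652 + \left(\left(\frac{1}{2 \left(206 + 87\right)} + 164101\right) + \frac{1}{-11256}\right)} = \sqrt{2652 + \left(\left(\frac{1}{2 \cdot 293} + 164101\right) - \frac{1}{11256}\right)} = \sqrt{2652 + \left(\left(\frac{1}{2} \cdot \frac{1}{293} + 164101\right) - \frac{1}{11256}\right)} = \sqrt{2652 + \left(\left(\frac{1}{586} + 164101\right) - \frac{1}{11256}\right)} = \sqrt{2652 + \left(\frac{96163187}{586} - \frac{1}{11256}\right)} = \sqrt{2652 + \frac{541206416143}{3298008}} = \sqrt{\frac{549952733359}{3298008}} = \frac{\sqrt{453437128559962218}}{1649004}$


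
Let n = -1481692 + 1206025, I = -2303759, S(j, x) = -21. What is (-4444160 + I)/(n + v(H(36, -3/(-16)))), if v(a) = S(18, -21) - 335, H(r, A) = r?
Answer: 6747919/276023 ≈ 24.447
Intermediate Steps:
v(a) = -356 (v(a) = -21 - 335 = -356)
n = -275667
(-4444160 + I)/(n + v(H(36, -3/(-16)))) = (-4444160 - 2303759)/(-275667 - 356) = -6747919/(-276023) = -6747919*(-1/276023) = 6747919/276023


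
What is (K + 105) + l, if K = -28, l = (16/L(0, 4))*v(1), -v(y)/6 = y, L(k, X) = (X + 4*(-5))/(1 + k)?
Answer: 83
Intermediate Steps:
L(k, X) = (-20 + X)/(1 + k) (L(k, X) = (X - 20)/(1 + k) = (-20 + X)/(1 + k))
v(y) = -6*y
l = 6 (l = (16/(((-20 + 4)/(1 + 0))))*(-6*1) = (16/((-16/1)))*(-6) = (16/((1*(-16))))*(-6) = (16/(-16))*(-6) = (16*(-1/16))*(-6) = -1*(-6) = 6)
(K + 105) + l = (-28 + 105) + 6 = 77 + 6 = 83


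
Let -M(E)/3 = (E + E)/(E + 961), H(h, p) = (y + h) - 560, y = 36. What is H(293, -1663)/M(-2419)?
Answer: 56133/2419 ≈ 23.205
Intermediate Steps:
H(h, p) = -524 + h (H(h, p) = (36 + h) - 560 = -524 + h)
M(E) = -6*E/(961 + E) (M(E) = -3*(E + E)/(E + 961) = -3*2*E/(961 + E) = -6*E/(961 + E))
H(293, -1663)/M(-2419) = (-524 + 293)/((-6*(-2419)/(961 - 2419))) = -231/((-6*(-2419)/(-1458))) = -231/((-6*(-2419)*(-1/1458))) = -231/(-2419/243) = -231*(-243/2419) = 56133/2419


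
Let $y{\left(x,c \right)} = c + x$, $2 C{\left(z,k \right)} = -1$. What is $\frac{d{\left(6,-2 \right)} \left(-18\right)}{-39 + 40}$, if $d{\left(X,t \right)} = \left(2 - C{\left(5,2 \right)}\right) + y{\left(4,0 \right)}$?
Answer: $-117$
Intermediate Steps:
$C{\left(z,k \right)} = - \frac{1}{2}$ ($C{\left(z,k \right)} = \frac{1}{2} \left(-1\right) = - \frac{1}{2}$)
$d{\left(X,t \right)} = \frac{13}{2}$ ($d{\left(X,t \right)} = \left(2 - - \frac{1}{2}\right) + \left(0 + 4\right) = \left(2 + \frac{1}{2}\right) + 4 = \frac{5}{2} + 4 = \frac{13}{2}$)
$\frac{d{\left(6,-2 \right)} \left(-18\right)}{-39 + 40} = \frac{\frac{13}{2} \left(-18\right)}{-39 + 40} = - \frac{117}{1} = \left(-117\right) 1 = -117$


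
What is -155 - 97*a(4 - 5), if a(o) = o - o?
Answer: -155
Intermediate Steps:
a(o) = 0
-155 - 97*a(4 - 5) = -155 - 97*0 = -155 + 0 = -155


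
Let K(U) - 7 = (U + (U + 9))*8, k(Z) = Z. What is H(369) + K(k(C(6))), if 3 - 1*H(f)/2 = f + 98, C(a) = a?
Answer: -753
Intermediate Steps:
H(f) = -190 - 2*f (H(f) = 6 - 2*(f + 98) = 6 - 2*(98 + f) = 6 + (-196 - 2*f) = -190 - 2*f)
K(U) = 79 + 16*U (K(U) = 7 + (U + (U + 9))*8 = 7 + (U + (9 + U))*8 = 7 + (9 + 2*U)*8 = 7 + (72 + 16*U) = 79 + 16*U)
H(369) + K(k(C(6))) = (-190 - 2*369) + (79 + 16*6) = (-190 - 738) + (79 + 96) = -928 + 175 = -753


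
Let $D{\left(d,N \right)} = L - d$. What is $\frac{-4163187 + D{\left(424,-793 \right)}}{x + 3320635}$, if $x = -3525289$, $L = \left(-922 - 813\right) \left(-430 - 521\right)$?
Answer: $\frac{1256813}{102327} \approx 12.282$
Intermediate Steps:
$L = 1649985$ ($L = \left(-1735\right) \left(-951\right) = 1649985$)
$D{\left(d,N \right)} = 1649985 - d$
$\frac{-4163187 + D{\left(424,-793 \right)}}{x + 3320635} = \frac{-4163187 + \left(1649985 - 424\right)}{-3525289 + 3320635} = \frac{-4163187 + \left(1649985 - 424\right)}{-204654} = \left(-4163187 + 1649561\right) \left(- \frac{1}{204654}\right) = \left(-2513626\right) \left(- \frac{1}{204654}\right) = \frac{1256813}{102327}$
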